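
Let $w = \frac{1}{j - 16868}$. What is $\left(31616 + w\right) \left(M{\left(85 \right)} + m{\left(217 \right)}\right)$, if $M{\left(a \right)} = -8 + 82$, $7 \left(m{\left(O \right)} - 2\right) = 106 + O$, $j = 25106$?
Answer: $\frac{74228993565}{19222} \approx 3.8617 \cdot 10^{6}$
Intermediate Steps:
$m{\left(O \right)} = \frac{120}{7} + \frac{O}{7}$ ($m{\left(O \right)} = 2 + \frac{106 + O}{7} = 2 + \left(\frac{106}{7} + \frac{O}{7}\right) = \frac{120}{7} + \frac{O}{7}$)
$M{\left(a \right)} = 74$
$w = \frac{1}{8238}$ ($w = \frac{1}{25106 - 16868} = \frac{1}{8238} \approx 0.00012139$)
$\left(31616 + w\right) \left(M{\left(85 \right)} + m{\left(217 \right)}\right) = \left(31616 + \frac{1}{8238}\right) \left(74 + \left(\frac{120}{7} + \frac{1}{7} \cdot 217\right)\right) = \frac{260452609 \left(74 + \left(\frac{120}{7} + 31\right)\right)}{8238} = \frac{260452609 \left(74 + \frac{337}{7}\right)}{8238} = \frac{260452609}{8238} \cdot \frac{855}{7} = \frac{74228993565}{19222}$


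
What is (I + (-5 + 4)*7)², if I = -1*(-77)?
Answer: 4900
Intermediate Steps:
I = 77
(I + (-5 + 4)*7)² = (77 + (-5 + 4)*7)² = (77 - 1*7)² = (77 - 7)² = 70² = 4900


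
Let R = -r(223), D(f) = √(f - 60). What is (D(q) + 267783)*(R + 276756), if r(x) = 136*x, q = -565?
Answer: 65989229124 + 6160700*I ≈ 6.5989e+10 + 6.1607e+6*I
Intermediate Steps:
D(f) = √(-60 + f)
R = -30328 (R = -136*223 = -1*30328 = -30328)
(D(q) + 267783)*(R + 276756) = (√(-60 - 565) + 267783)*(-30328 + 276756) = (√(-625) + 267783)*246428 = (25*I + 267783)*246428 = (267783 + 25*I)*246428 = 65989229124 + 6160700*I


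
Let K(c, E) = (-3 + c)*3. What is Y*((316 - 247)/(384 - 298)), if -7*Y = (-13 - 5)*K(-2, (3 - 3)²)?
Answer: -9315/301 ≈ -30.947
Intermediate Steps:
K(c, E) = -9 + 3*c
Y = -270/7 (Y = -(-13 - 5)*(-9 + 3*(-2))/7 = -(-18)*(-9 - 6)/7 = -(-18)*(-15)/7 = -⅐*270 = -270/7 ≈ -38.571)
Y*((316 - 247)/(384 - 298)) = -270*(316 - 247)/(7*(384 - 298)) = -18630/(7*86) = -270/7*69/86 = -9315/301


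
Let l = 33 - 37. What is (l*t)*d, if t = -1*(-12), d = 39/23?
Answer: -1872/23 ≈ -81.391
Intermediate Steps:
d = 39/23 (d = 39*(1/23) = 39/23 ≈ 1.6957)
t = 12
l = -4
(l*t)*d = -4*12*(39/23) = -48*39/23 = -1872/23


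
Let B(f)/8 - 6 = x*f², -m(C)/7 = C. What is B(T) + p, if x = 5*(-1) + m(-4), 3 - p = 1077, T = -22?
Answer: 88030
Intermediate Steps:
m(C) = -7*C
p = -1074 (p = 3 - 1*1077 = 3 - 1077 = -1074)
x = 23 (x = 5*(-1) - 7*(-4) = -5 + 28 = 23)
B(f) = 48 + 184*f² (B(f) = 48 + 8*(23*f²) = 48 + 184*f²)
B(T) + p = (48 + 184*(-22)²) - 1074 = (48 + 184*484) - 1074 = (48 + 89056) - 1074 = 89104 - 1074 = 88030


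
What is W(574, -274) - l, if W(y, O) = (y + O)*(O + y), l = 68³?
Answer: -224432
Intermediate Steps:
l = 314432
W(y, O) = (O + y)² (W(y, O) = (O + y)*(O + y) = (O + y)²)
W(574, -274) - l = (-274 + 574)² - 1*314432 = 300² - 314432 = 90000 - 314432 = -224432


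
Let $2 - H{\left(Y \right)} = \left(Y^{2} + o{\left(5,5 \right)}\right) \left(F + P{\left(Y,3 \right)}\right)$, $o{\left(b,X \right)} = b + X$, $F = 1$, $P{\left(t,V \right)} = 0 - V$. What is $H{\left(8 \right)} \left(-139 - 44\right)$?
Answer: $-27450$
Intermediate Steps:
$P{\left(t,V \right)} = - V$
$o{\left(b,X \right)} = X + b$
$H{\left(Y \right)} = 22 + 2 Y^{2}$ ($H{\left(Y \right)} = 2 - \left(Y^{2} + \left(5 + 5\right)\right) \left(1 - 3\right) = 2 - \left(Y^{2} + 10\right) \left(1 - 3\right) = 2 - \left(10 + Y^{2}\right) \left(-2\right) = 2 - \left(-20 - 2 Y^{2}\right) = 2 + \left(20 + 2 Y^{2}\right) = 22 + 2 Y^{2}$)
$H{\left(8 \right)} \left(-139 - 44\right) = \left(22 + 2 \cdot 8^{2}\right) \left(-139 - 44\right) = \left(22 + 2 \cdot 64\right) \left(-183\right) = \left(22 + 128\right) \left(-183\right) = 150 \left(-183\right) = -27450$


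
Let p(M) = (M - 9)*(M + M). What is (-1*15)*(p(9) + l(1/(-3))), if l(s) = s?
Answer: 5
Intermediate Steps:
p(M) = 2*M*(-9 + M) (p(M) = (-9 + M)*(2*M) = 2*M*(-9 + M))
(-1*15)*(p(9) + l(1/(-3))) = (-1*15)*(2*9*(-9 + 9) + 1/(-3)) = -15*(2*9*0 - ⅓) = -15*(0 - ⅓) = -15*(-⅓) = 5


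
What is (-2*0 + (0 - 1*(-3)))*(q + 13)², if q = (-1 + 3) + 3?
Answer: 972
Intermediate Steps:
q = 5 (q = 2 + 3 = 5)
(-2*0 + (0 - 1*(-3)))*(q + 13)² = (-2*0 + (0 - 1*(-3)))*(5 + 13)² = (0 + (0 + 3))*18² = (0 + 3)*324 = 3*324 = 972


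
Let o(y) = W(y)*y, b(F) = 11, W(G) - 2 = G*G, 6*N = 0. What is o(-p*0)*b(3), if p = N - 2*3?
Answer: 0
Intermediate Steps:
N = 0 (N = (⅙)*0 = 0)
W(G) = 2 + G² (W(G) = 2 + G*G = 2 + G²)
p = -6 (p = 0 - 2*3 = 0 - 6 = -6)
o(y) = y*(2 + y²) (o(y) = (2 + y²)*y = y*(2 + y²))
o(-p*0)*b(3) = ((-1*(-6)*0)*(2 + (-1*(-6)*0)²))*11 = ((6*0)*(2 + (6*0)²))*11 = (0*(2 + 0²))*11 = (0*(2 + 0))*11 = (0*2)*11 = 0*11 = 0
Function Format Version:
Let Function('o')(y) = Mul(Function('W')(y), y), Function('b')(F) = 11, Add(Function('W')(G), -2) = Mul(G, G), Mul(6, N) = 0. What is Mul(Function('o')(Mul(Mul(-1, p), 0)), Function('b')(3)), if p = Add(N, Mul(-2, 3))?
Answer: 0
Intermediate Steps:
N = 0 (N = Mul(Rational(1, 6), 0) = 0)
Function('W')(G) = Add(2, Pow(G, 2)) (Function('W')(G) = Add(2, Mul(G, G)) = Add(2, Pow(G, 2)))
p = -6 (p = Add(0, Mul(-2, 3)) = Add(0, -6) = -6)
Function('o')(y) = Mul(y, Add(2, Pow(y, 2))) (Function('o')(y) = Mul(Add(2, Pow(y, 2)), y) = Mul(y, Add(2, Pow(y, 2))))
Mul(Function('o')(Mul(Mul(-1, p), 0)), Function('b')(3)) = Mul(Mul(Mul(Mul(-1, -6), 0), Add(2, Pow(Mul(Mul(-1, -6), 0), 2))), 11) = Mul(Mul(Mul(6, 0), Add(2, Pow(Mul(6, 0), 2))), 11) = Mul(Mul(0, Add(2, Pow(0, 2))), 11) = Mul(Mul(0, Add(2, 0)), 11) = Mul(Mul(0, 2), 11) = Mul(0, 11) = 0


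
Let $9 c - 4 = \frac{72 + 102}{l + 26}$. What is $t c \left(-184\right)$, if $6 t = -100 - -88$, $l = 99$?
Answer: $\frac{248032}{1125} \approx 220.47$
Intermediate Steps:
$c = \frac{674}{1125}$ ($c = \frac{4}{9} + \frac{\left(72 + 102\right) \frac{1}{99 + 26}}{9} = \frac{4}{9} + \frac{174 \cdot \frac{1}{125}}{9} = \frac{4}{9} + \frac{1}{9} \cdot \frac{174}{125} = \frac{4}{9} + \frac{58}{375} = \frac{674}{1125} \approx 0.59911$)
$t = -2$ ($t = \frac{-100 - -88}{6} = \frac{-100 + 88}{6} = \frac{1}{6} \left(-12\right) = -2$)
$t c \left(-184\right) = \left(-2\right) \frac{674}{1125} \left(-184\right) = \left(- \frac{1348}{1125}\right) \left(-184\right) = \frac{248032}{1125}$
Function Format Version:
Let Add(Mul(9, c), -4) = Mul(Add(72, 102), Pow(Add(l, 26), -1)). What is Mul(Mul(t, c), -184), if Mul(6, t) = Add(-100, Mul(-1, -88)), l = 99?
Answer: Rational(248032, 1125) ≈ 220.47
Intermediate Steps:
c = Rational(674, 1125) (c = Add(Rational(4, 9), Mul(Rational(1, 9), Mul(Add(72, 102), Pow(Add(99, 26), -1)))) = Add(Rational(4, 9), Mul(Rational(1, 9), Mul(174, Pow(125, -1)))) = Add(Rational(4, 9), Mul(Rational(1, 9), Mul(174, Rational(1, 125)))) = Add(Rational(4, 9), Mul(Rational(1, 9), Rational(174, 125))) = Add(Rational(4, 9), Rational(58, 375)) = Rational(674, 1125) ≈ 0.59911)
t = -2 (t = Mul(Rational(1, 6), Add(-100, Mul(-1, -88))) = Mul(Rational(1, 6), Add(-100, 88)) = Mul(Rational(1, 6), -12) = -2)
Mul(Mul(t, c), -184) = Mul(Mul(-2, Rational(674, 1125)), -184) = Mul(Rational(-1348, 1125), -184) = Rational(248032, 1125)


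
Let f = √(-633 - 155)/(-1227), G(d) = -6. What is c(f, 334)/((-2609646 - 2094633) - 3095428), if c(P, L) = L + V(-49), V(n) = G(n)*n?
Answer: -628/7799707 ≈ -8.0516e-5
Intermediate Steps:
f = -2*I*√197/1227 (f = √(-788)*(-1/1227) = (2*I*√197)*(-1/1227) = -2*I*√197/1227 ≈ -0.022878*I)
V(n) = -6*n
c(P, L) = 294 + L (c(P, L) = L - 6*(-49) = L + 294 = 294 + L)
c(f, 334)/((-2609646 - 2094633) - 3095428) = (294 + 334)/((-2609646 - 2094633) - 3095428) = 628/(-4704279 - 3095428) = 628/(-7799707) = 628*(-1/7799707) = -628/7799707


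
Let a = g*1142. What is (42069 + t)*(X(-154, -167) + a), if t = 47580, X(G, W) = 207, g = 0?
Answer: 18557343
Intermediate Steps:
a = 0 (a = 0*1142 = 0)
(42069 + t)*(X(-154, -167) + a) = (42069 + 47580)*(207 + 0) = 89649*207 = 18557343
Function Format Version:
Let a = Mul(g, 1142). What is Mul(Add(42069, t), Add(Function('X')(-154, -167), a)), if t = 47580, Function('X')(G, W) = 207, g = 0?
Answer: 18557343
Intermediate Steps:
a = 0 (a = Mul(0, 1142) = 0)
Mul(Add(42069, t), Add(Function('X')(-154, -167), a)) = Mul(Add(42069, 47580), Add(207, 0)) = Mul(89649, 207) = 18557343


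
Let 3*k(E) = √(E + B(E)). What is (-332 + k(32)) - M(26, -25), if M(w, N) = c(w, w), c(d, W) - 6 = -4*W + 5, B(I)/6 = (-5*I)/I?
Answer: -239 + √2/3 ≈ -238.53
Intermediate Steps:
B(I) = -30 (B(I) = 6*((-5*I)/I) = 6*(-5) = -30)
k(E) = √(-30 + E)/3 (k(E) = √(E - 30)/3 = √(-30 + E)/3)
c(d, W) = 11 - 4*W (c(d, W) = 6 + (-4*W + 5) = 6 + (5 - 4*W) = 11 - 4*W)
M(w, N) = 11 - 4*w
(-332 + k(32)) - M(26, -25) = (-332 + √(-30 + 32)/3) - (11 - 4*26) = (-332 + √2/3) - (11 - 104) = (-332 + √2/3) - 1*(-93) = (-332 + √2/3) + 93 = -239 + √2/3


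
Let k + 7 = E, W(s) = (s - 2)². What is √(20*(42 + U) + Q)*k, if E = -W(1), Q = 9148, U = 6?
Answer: -304*√7 ≈ -804.31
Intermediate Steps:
W(s) = (-2 + s)²
E = -1 (E = -(-2 + 1)² = -1*(-1)² = -1*1 = -1)
k = -8 (k = -7 - 1 = -8)
√(20*(42 + U) + Q)*k = √(20*(42 + 6) + 9148)*(-8) = √(20*48 + 9148)*(-8) = √(960 + 9148)*(-8) = √10108*(-8) = (38*√7)*(-8) = -304*√7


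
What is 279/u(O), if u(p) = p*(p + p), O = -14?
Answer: 279/392 ≈ 0.71173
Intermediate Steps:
u(p) = 2*p**2 (u(p) = p*(2*p) = 2*p**2)
279/u(O) = 279/((2*(-14)**2)) = 279/((2*196)) = 279/392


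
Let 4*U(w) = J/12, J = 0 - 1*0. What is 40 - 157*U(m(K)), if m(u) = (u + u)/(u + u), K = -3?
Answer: 40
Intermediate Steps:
J = 0 (J = 0 + 0 = 0)
m(u) = 1 (m(u) = (2*u)/((2*u)) = (2*u)*(1/(2*u)) = 1)
U(w) = 0 (U(w) = (0/12)/4 = (0*(1/12))/4 = (¼)*0 = 0)
40 - 157*U(m(K)) = 40 - 157*0 = 40 + 0 = 40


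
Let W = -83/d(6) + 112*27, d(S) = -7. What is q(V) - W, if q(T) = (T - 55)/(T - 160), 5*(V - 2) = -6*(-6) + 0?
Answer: -16021651/5278 ≈ -3035.6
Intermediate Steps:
V = 46/5 (V = 2 + (-6*(-6) + 0)/5 = 2 + (36 + 0)/5 = 2 + (1/5)*36 = 2 + 36/5 = 46/5 ≈ 9.2000)
q(T) = (-55 + T)/(-160 + T)
W = 21251/7 (W = -83/(-7) + 112*27 = -83*(-1/7) + 3024 = 83/7 + 3024 = 21251/7 ≈ 3035.9)
q(V) - W = (-55 + 46/5)/(-160 + 46/5) - 1*21251/7 = -229/5/(-754/5) - 21251/7 = -5/754*(-229/5) - 21251/7 = 229/754 - 21251/7 = -16021651/5278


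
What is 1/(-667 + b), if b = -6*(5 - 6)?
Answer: -1/661 ≈ -0.0015129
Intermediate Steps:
b = 6 (b = -6*(-1) = 6)
1/(-667 + b) = 1/(-667 + 6) = 1/(-661) = -1/661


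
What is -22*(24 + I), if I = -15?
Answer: -198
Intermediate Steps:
-22*(24 + I) = -22*(24 - 15) = -22*9 = -198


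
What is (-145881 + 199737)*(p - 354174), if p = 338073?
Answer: -867135456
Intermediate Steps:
(-145881 + 199737)*(p - 354174) = (-145881 + 199737)*(338073 - 354174) = 53856*(-16101) = -867135456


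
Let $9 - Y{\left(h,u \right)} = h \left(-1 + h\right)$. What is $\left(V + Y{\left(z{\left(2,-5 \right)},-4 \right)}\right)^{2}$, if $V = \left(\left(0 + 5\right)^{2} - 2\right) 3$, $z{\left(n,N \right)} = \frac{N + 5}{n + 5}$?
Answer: $6084$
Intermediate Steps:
$z{\left(n,N \right)} = \frac{5 + N}{5 + n}$
$V = 69$ ($V = \left(5^{2} - 2\right) 3 = \left(25 - 2\right) 3 = 23 \cdot 3 = 69$)
$Y{\left(h,u \right)} = 9 - h \left(-1 + h\right)$
$\left(V + Y{\left(z{\left(2,-5 \right)},-4 \right)}\right)^{2} = \left(69 + \left(9 + \frac{5 - 5}{5 + 2} - \left(\frac{5 - 5}{5 + 2}\right)^{2}\right)\right)^{2} = \left(69 + \left(9 + \frac{1}{7} \cdot 0 - \left(\frac{1}{7} \cdot 0\right)^{2}\right)\right)^{2} = \left(69 + \left(9 + 0 - 0^{2}\right)\right)^{2} = \left(69 + \left(9 + 0 - 0\right)\right)^{2} = \left(69 + \left(9 + 0 + 0\right)\right)^{2} = \left(69 + 9\right)^{2} = 78^{2} = 6084$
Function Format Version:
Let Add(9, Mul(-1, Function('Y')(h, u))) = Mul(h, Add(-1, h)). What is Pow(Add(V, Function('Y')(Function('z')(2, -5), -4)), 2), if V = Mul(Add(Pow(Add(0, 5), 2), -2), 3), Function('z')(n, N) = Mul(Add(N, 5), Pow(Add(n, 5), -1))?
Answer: 6084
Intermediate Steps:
Function('z')(n, N) = Mul(Pow(Add(5, n), -1), Add(5, N)) (Function('z')(n, N) = Mul(Add(5, N), Pow(Add(5, n), -1)) = Mul(Pow(Add(5, n), -1), Add(5, N)))
V = 69 (V = Mul(Add(Pow(5, 2), -2), 3) = Mul(Add(25, -2), 3) = Mul(23, 3) = 69)
Function('Y')(h, u) = Add(9, Mul(-1, h, Add(-1, h))) (Function('Y')(h, u) = Add(9, Mul(-1, Mul(h, Add(-1, h)))) = Add(9, Mul(-1, h, Add(-1, h))))
Pow(Add(V, Function('Y')(Function('z')(2, -5), -4)), 2) = Pow(Add(69, Add(9, Mul(Pow(Add(5, 2), -1), Add(5, -5)), Mul(-1, Pow(Mul(Pow(Add(5, 2), -1), Add(5, -5)), 2)))), 2) = Pow(Add(69, Add(9, Mul(Pow(7, -1), 0), Mul(-1, Pow(Mul(Pow(7, -1), 0), 2)))), 2) = Pow(Add(69, Add(9, Mul(Rational(1, 7), 0), Mul(-1, Pow(Mul(Rational(1, 7), 0), 2)))), 2) = Pow(Add(69, Add(9, 0, Mul(-1, Pow(0, 2)))), 2) = Pow(Add(69, Add(9, 0, Mul(-1, 0))), 2) = Pow(Add(69, Add(9, 0, 0)), 2) = Pow(Add(69, 9), 2) = Pow(78, 2) = 6084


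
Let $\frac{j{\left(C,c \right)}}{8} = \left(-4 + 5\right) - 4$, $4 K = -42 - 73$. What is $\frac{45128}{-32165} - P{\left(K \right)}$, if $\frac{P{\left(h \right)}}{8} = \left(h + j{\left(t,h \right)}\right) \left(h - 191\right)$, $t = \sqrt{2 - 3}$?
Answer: $- \frac{5965700641}{64330} \approx -92736.0$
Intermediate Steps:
$K = - \frac{115}{4}$ ($K = \frac{-42 - 73}{4} = \frac{1}{4} \left(-115\right) = - \frac{115}{4} \approx -28.75$)
$t = i$ ($t = \sqrt{-1} = i \approx 1.0 i$)
$j{\left(C,c \right)} = -24$ ($j{\left(C,c \right)} = 8 \left(\left(-4 + 5\right) - 4\right) = 8 \left(1 - 4\right) = 8 \left(-3\right) = -24$)
$P{\left(h \right)} = 8 \left(-191 + h\right) \left(-24 + h\right)$ ($P{\left(h \right)} = 8 \left(h - 24\right) \left(h - 191\right) = 8 \left(-24 + h\right) \left(-191 + h\right) = 8 \left(-191 + h\right) \left(-24 + h\right)$)
$\frac{45128}{-32165} - P{\left(K \right)} = \frac{45128}{-32165} - \left(36672 - -49450 + 8 \left(- \frac{115}{4}\right)^{2}\right) = 45128 \left(- \frac{1}{32165}\right) - \left(36672 + 49450 + 8 \cdot \frac{13225}{16}\right) = - \frac{45128}{32165} - \left(36672 + 49450 + \frac{13225}{2}\right) = - \frac{45128}{32165} - \frac{185469}{2} = - \frac{5965700641}{64330}$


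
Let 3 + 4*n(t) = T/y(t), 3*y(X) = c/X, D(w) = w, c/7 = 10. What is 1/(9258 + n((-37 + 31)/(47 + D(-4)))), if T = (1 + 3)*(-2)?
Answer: 6020/55728717 ≈ 0.00010802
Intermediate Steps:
c = 70 (c = 7*10 = 70)
T = -8 (T = 4*(-2) = -8)
y(X) = 70/(3*X) (y(X) = (70/X)/3 = 70/(3*X))
n(t) = -3/4 - 3*t/35 (n(t) = -3/4 + (-8*3*t/70)/4 = -3/4 + (-12*t/35)/4 = -3/4 - 3*t/35)
1/(9258 + n((-37 + 31)/(47 + D(-4)))) = 1/(9258 + (-3/4 - 3*(-37 + 31)/(35*(47 - 4)))) = 1/(9258 + (-3/4 - (-18)/(35*43))) = 1/(9258 + (-3/4 - 3/35*(-6/43))) = 1/(9258 + (-3/4 + 18/1505)) = 1/(9258 - 4443/6020) = 1/(55728717/6020) = 6020/55728717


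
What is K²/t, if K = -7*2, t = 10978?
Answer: 98/5489 ≈ 0.017854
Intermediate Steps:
K = -14
K²/t = (-14)²/10978 = 196*(1/10978) = 98/5489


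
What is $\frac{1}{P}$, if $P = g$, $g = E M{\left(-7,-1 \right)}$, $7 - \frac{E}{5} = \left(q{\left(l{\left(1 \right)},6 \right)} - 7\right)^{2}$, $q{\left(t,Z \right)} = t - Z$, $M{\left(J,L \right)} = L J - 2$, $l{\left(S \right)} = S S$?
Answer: $- \frac{1}{3425} \approx -0.00029197$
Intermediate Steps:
$l{\left(S \right)} = S^{2}$
$M{\left(J,L \right)} = -2 + J L$ ($M{\left(J,L \right)} = J L - 2 = -2 + J L$)
$E = -685$ ($E = 35 - 5 \left(\left(1^{2} - 6\right) - 7\right)^{2} = 35 - 5 \left(\left(1 - 6\right) - 7\right)^{2} = 35 - 5 \left(-5 - 7\right)^{2} = 35 - 5 \left(-12\right)^{2} = 35 - 720 = -685$)
$g = -3425$ ($g = - 685 \left(-2 - -7\right) = - 685 \left(-2 + 7\right) = \left(-685\right) 5 = -3425$)
$P = -3425$
$\frac{1}{P} = \frac{1}{-3425} = - \frac{1}{3425}$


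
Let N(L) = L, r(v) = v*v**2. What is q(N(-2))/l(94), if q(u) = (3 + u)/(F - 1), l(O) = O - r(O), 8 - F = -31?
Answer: -1/31558620 ≈ -3.1687e-8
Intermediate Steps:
F = 39 (F = 8 - 1*(-31) = 8 + 31 = 39)
r(v) = v**3
l(O) = O - O**3
q(u) = 3/38 + u/38 (q(u) = (3 + u)/(39 - 1) = (3 + u)/38 = (3 + u)*(1/38) = 3/38 + u/38)
q(N(-2))/l(94) = (3/38 + (1/38)*(-2))/(94 - 1*94**3) = (3/38 - 1/19)/(94 - 1*830584) = 1/(38*(94 - 830584)) = (1/38)/(-830490) = (1/38)*(-1/830490) = -1/31558620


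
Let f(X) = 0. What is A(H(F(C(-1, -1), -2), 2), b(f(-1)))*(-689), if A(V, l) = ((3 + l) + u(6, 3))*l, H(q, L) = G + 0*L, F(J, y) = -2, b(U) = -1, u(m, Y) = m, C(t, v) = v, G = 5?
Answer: 5512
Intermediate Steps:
H(q, L) = 5 (H(q, L) = 5 + 0*L = 5 + 0 = 5)
A(V, l) = l*(9 + l) (A(V, l) = ((3 + l) + 6)*l = (9 + l)*l = l*(9 + l))
A(H(F(C(-1, -1), -2), 2), b(f(-1)))*(-689) = -(9 - 1)*(-689) = -1*8*(-689) = -8*(-689) = 5512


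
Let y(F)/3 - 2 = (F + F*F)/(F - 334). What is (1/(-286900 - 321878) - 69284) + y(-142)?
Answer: -2513978733376/36222291 ≈ -69404.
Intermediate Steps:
y(F) = 6 + 3*(F + F²)/(-334 + F) (y(F) = 6 + 3*((F + F*F)/(F - 334)) = 6 + 3*((F + F²)/(-334 + F)) = 6 + 3*(F + F²)/(-334 + F))
(1/(-286900 - 321878) - 69284) + y(-142) = (1/(-286900 - 321878) - 69284) + 3*(-668 + (-142)² + 3*(-142))/(-334 - 142) = (1/(-608778) - 69284) + 3*(-668 + 20164 - 426)/(-476) = (-1/608778 - 69284) + 3*(-1/476)*19070 = -42178574953/608778 - 28605/238 = -2513978733376/36222291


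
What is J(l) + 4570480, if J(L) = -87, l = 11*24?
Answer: 4570393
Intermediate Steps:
l = 264
J(l) + 4570480 = -87 + 4570480 = 4570393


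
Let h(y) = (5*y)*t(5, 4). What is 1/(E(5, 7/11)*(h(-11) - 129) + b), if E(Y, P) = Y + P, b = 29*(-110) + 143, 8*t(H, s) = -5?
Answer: -44/157535 ≈ -0.00027930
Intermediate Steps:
t(H, s) = -5/8 (t(H, s) = (⅛)*(-5) = -5/8)
b = -3047 (b = -3190 + 143 = -3047)
E(Y, P) = P + Y
h(y) = -25*y/8 (h(y) = (5*y)*(-5/8) = -25*y/8)
1/(E(5, 7/11)*(h(-11) - 129) + b) = 1/((7/11 + 5)*(-25/8*(-11) - 129) - 3047) = 1/((7*(1/11) + 5)*(275/8 - 129) - 3047) = 1/((7/11 + 5)*(-757/8) - 3047) = 1/((62/11)*(-757/8) - 3047) = 1/(-23467/44 - 3047) = 1/(-157535/44) = -44/157535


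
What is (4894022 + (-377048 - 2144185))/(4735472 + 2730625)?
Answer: 2372789/7466097 ≈ 0.31781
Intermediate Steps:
(4894022 + (-377048 - 2144185))/(4735472 + 2730625) = (4894022 - 2521233)/7466097 = 2372789*(1/7466097) = 2372789/7466097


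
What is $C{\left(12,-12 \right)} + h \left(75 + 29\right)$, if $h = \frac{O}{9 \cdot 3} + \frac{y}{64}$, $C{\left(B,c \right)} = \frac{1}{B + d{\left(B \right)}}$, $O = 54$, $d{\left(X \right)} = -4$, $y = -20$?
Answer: $\frac{1405}{8} \approx 175.63$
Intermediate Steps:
$C{\left(B,c \right)} = \frac{1}{-4 + B}$ ($C{\left(B,c \right)} = \frac{1}{B - 4} = \frac{1}{-4 + B}$)
$h = \frac{27}{16}$ ($h = \frac{54}{9 \cdot 3} - \frac{20}{64} = \frac{54}{27} - \frac{5}{16} = 54 \cdot \frac{1}{27} - \frac{5}{16} = 2 - \frac{5}{16} = \frac{27}{16} \approx 1.6875$)
$C{\left(12,-12 \right)} + h \left(75 + 29\right) = \frac{1}{-4 + 12} + \frac{27 \left(75 + 29\right)}{16} = \frac{1}{8} + \frac{27}{16} \cdot 104 = \frac{1}{8} + \frac{351}{2} = \frac{1405}{8}$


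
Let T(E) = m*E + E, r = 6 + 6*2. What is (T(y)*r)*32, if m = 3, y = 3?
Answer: 6912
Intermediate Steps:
r = 18 (r = 6 + 12 = 18)
T(E) = 4*E (T(E) = 3*E + E = 4*E)
(T(y)*r)*32 = ((4*3)*18)*32 = (12*18)*32 = 216*32 = 6912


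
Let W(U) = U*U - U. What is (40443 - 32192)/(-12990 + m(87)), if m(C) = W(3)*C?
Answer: -8251/12468 ≈ -0.66177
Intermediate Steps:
W(U) = U**2 - U
m(C) = 6*C (m(C) = (3*(-1 + 3))*C = (3*2)*C = 6*C)
(40443 - 32192)/(-12990 + m(87)) = (40443 - 32192)/(-12990 + 6*87) = 8251/(-12990 + 522) = 8251/(-12468) = 8251*(-1/12468) = -8251/12468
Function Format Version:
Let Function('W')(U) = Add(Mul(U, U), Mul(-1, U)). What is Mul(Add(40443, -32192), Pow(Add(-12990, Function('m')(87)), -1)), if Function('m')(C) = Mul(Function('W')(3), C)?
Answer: Rational(-8251, 12468) ≈ -0.66177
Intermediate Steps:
Function('W')(U) = Add(Pow(U, 2), Mul(-1, U))
Function('m')(C) = Mul(6, C) (Function('m')(C) = Mul(Mul(3, Add(-1, 3)), C) = Mul(Mul(3, 2), C) = Mul(6, C))
Mul(Add(40443, -32192), Pow(Add(-12990, Function('m')(87)), -1)) = Mul(Add(40443, -32192), Pow(Add(-12990, Mul(6, 87)), -1)) = Mul(8251, Pow(Add(-12990, 522), -1)) = Mul(8251, Pow(-12468, -1)) = Mul(8251, Rational(-1, 12468)) = Rational(-8251, 12468)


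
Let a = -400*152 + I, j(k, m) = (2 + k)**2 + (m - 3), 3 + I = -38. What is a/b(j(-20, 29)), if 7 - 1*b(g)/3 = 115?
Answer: 60841/324 ≈ 187.78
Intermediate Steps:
I = -41 (I = -3 - 38 = -41)
j(k, m) = -3 + m + (2 + k)**2 (j(k, m) = (2 + k)**2 + (-3 + m) = -3 + m + (2 + k)**2)
b(g) = -324 (b(g) = 21 - 3*115 = 21 - 345 = -324)
a = -60841 (a = -400*152 - 41 = -60800 - 41 = -60841)
a/b(j(-20, 29)) = -60841/(-324) = -60841*(-1/324) = 60841/324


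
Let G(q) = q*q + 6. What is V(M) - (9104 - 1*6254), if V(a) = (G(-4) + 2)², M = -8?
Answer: -2274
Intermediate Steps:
G(q) = 6 + q² (G(q) = q² + 6 = 6 + q²)
V(a) = 576 (V(a) = ((6 + (-4)²) + 2)² = ((6 + 16) + 2)² = (22 + 2)² = 24² = 576)
V(M) - (9104 - 1*6254) = 576 - (9104 - 1*6254) = 576 - (9104 - 6254) = 576 - 1*2850 = 576 - 2850 = -2274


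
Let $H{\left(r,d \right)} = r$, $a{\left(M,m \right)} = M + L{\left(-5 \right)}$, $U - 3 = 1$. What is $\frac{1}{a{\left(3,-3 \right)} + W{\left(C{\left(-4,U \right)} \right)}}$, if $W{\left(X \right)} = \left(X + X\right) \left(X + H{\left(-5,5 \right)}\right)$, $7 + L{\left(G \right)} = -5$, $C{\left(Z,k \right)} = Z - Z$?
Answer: $- \frac{1}{9} \approx -0.11111$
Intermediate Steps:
$U = 4$ ($U = 3 + 1 = 4$)
$C{\left(Z,k \right)} = 0$
$L{\left(G \right)} = -12$ ($L{\left(G \right)} = -7 - 5 = -12$)
$a{\left(M,m \right)} = -12 + M$ ($a{\left(M,m \right)} = M - 12 = -12 + M$)
$W{\left(X \right)} = 2 X \left(-5 + X\right)$ ($W{\left(X \right)} = \left(X + X\right) \left(X - 5\right) = 2 X \left(-5 + X\right)$)
$\frac{1}{a{\left(3,-3 \right)} + W{\left(C{\left(-4,U \right)} \right)}} = \frac{1}{\left(-12 + 3\right) + 2 \cdot 0 \left(-5 + 0\right)} = \frac{1}{-9 + 2 \cdot 0 \left(-5\right)} = \frac{1}{-9 + 0} = \frac{1}{-9} = - \frac{1}{9}$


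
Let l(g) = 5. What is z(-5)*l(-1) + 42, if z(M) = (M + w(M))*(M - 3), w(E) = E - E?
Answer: 242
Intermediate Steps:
w(E) = 0
z(M) = M*(-3 + M) (z(M) = (M + 0)*(M - 3) = M*(-3 + M))
z(-5)*l(-1) + 42 = -5*(-3 - 5)*5 + 42 = -5*(-8)*5 + 42 = 40*5 + 42 = 200 + 42 = 242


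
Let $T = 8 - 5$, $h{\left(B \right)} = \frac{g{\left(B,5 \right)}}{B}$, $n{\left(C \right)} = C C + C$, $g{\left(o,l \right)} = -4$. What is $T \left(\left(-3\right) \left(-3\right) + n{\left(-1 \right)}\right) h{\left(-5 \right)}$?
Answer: $\frac{108}{5} \approx 21.6$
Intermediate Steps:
$n{\left(C \right)} = C + C^{2}$ ($n{\left(C \right)} = C^{2} + C = C + C^{2}$)
$h{\left(B \right)} = - \frac{4}{B}$
$T = 3$ ($T = 8 - 5 = 3$)
$T \left(\left(-3\right) \left(-3\right) + n{\left(-1 \right)}\right) h{\left(-5 \right)} = 3 \left(\left(-3\right) \left(-3\right) - \left(1 - 1\right)\right) \left(- \frac{4}{-5}\right) = 3 \left(9 - 0\right) \left(\left(-4\right) \left(- \frac{1}{5}\right)\right) = 3 \left(9 + 0\right) \frac{4}{5} = 3 \cdot 9 \cdot \frac{4}{5} = 27 \cdot \frac{4}{5} = \frac{108}{5}$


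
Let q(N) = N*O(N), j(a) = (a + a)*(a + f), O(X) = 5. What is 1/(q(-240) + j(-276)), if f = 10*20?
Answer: 1/40752 ≈ 2.4539e-5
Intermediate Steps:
f = 200
j(a) = 2*a*(200 + a) (j(a) = (a + a)*(a + 200) = (2*a)*(200 + a) = 2*a*(200 + a))
q(N) = 5*N (q(N) = N*5 = 5*N)
1/(q(-240) + j(-276)) = 1/(5*(-240) + 2*(-276)*(200 - 276)) = 1/(-1200 + 2*(-276)*(-76)) = 1/(-1200 + 41952) = 1/40752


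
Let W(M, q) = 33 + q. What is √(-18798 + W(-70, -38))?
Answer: I*√18803 ≈ 137.12*I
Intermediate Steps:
√(-18798 + W(-70, -38)) = √(-18798 + (33 - 38)) = √(-18798 - 5) = √(-18803) = I*√18803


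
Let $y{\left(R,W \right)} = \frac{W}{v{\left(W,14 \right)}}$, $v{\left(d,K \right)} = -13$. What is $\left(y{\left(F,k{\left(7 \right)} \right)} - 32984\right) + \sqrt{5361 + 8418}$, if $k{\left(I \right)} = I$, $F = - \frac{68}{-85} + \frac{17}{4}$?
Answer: $- \frac{428799}{13} + 3 \sqrt{1531} \approx -32867.0$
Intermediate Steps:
$F = \frac{101}{20}$ ($F = \left(-68\right) \left(- \frac{1}{85}\right) + 17 \cdot \frac{1}{4} = \frac{4}{5} + \frac{17}{4} = \frac{101}{20} \approx 5.05$)
$y{\left(R,W \right)} = - \frac{W}{13}$ ($y{\left(R,W \right)} = \frac{W}{-13} = W \left(- \frac{1}{13}\right) = - \frac{W}{13}$)
$\left(y{\left(F,k{\left(7 \right)} \right)} - 32984\right) + \sqrt{5361 + 8418} = \left(\left(- \frac{1}{13}\right) 7 - 32984\right) + \sqrt{5361 + 8418} = \left(- \frac{7}{13} - 32984\right) + \sqrt{13779} = - \frac{428799}{13} + 3 \sqrt{1531}$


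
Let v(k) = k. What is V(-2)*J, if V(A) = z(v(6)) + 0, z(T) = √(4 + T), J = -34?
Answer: -34*√10 ≈ -107.52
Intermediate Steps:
V(A) = √10 (V(A) = √(4 + 6) + 0 = √10 + 0 = √10)
V(-2)*J = √10*(-34) = -34*√10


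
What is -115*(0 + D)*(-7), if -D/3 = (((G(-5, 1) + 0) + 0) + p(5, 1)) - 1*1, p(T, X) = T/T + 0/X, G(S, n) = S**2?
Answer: -60375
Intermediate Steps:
p(T, X) = 1 (p(T, X) = 1 + 0 = 1)
D = -75 (D = -3*(((((-5)**2 + 0) + 0) + 1) - 1*1) = -3*((((25 + 0) + 0) + 1) - 1) = -3*(((25 + 0) + 1) - 1) = -3*((25 + 1) - 1) = -3*(26 - 1) = -3*25 = -75)
-115*(0 + D)*(-7) = -115*(0 - 75)*(-7) = -(-8625)*(-7) = -115*525 = -60375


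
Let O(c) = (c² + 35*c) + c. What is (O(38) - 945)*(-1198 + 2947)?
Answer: 3265383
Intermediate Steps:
O(c) = c² + 36*c
(O(38) - 945)*(-1198 + 2947) = (38*(36 + 38) - 945)*(-1198 + 2947) = (38*74 - 945)*1749 = (2812 - 945)*1749 = 1867*1749 = 3265383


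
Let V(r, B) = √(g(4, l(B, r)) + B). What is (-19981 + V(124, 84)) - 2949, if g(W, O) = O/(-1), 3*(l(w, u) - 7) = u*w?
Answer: -22930 + I*√3395 ≈ -22930.0 + 58.267*I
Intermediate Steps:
l(w, u) = 7 + u*w/3 (l(w, u) = 7 + (u*w)/3 = 7 + u*w/3)
g(W, O) = -O (g(W, O) = O*(-1) = -O)
V(r, B) = √(-7 + B - B*r/3) (V(r, B) = √(-(7 + r*B/3) + B) = √(-(7 + B*r/3) + B) = √((-7 - B*r/3) + B) = √(-7 + B - B*r/3))
(-19981 + V(124, 84)) - 2949 = (-19981 + √(-63 + 9*84 - 3*84*124)/3) - 2949 = (-19981 + √(-63 + 756 - 31248)/3) - 2949 = (-19981 + √(-30555)/3) - 2949 = (-19981 + (3*I*√3395)/3) - 2949 = (-19981 + I*√3395) - 2949 = -22930 + I*√3395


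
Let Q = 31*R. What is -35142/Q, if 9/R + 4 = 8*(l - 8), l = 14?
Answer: -515416/93 ≈ -5542.1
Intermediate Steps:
R = 9/44 (R = 9/(-4 + 8*(14 - 8)) = 9/(-4 + 8*6) = 9/(-4 + 48) = 9/44 ≈ 0.20455)
Q = 279/44 (Q = 31*(9/44) = 279/44 ≈ 6.3409)
-35142/Q = -35142/279/44 = -35142*44/279 = -515416/93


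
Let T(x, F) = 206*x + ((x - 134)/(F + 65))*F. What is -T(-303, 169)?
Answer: 1129205/18 ≈ 62734.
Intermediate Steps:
T(x, F) = 206*x + F*(-134 + x)/(65 + F) (T(x, F) = 206*x + ((-134 + x)/(65 + F))*F = 206*x + F*(-134 + x)/(65 + F))
-T(-303, 169) = -(-134*169 + 13390*(-303) + 207*169*(-303))/(65 + 169) = -(-22646 - 4057170 - 10599849)/234 = -(-14679665)/234 = -1*(-1129205/18) = 1129205/18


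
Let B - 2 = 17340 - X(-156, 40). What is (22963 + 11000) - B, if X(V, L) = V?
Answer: 16465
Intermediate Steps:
B = 17498 (B = 2 + (17340 - 1*(-156)) = 2 + (17340 + 156) = 2 + 17496 = 17498)
(22963 + 11000) - B = (22963 + 11000) - 1*17498 = 33963 - 17498 = 16465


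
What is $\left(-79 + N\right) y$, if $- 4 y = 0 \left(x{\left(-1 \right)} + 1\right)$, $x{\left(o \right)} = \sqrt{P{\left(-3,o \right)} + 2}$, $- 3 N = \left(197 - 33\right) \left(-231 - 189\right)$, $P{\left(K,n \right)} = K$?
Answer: $0$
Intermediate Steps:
$N = 22960$ ($N = - \frac{\left(197 - 33\right) \left(-231 - 189\right)}{3} = - \frac{164 \left(-420\right)}{3} = \left(- \frac{1}{3}\right) \left(-68880\right) = 22960$)
$x{\left(o \right)} = i$ ($x{\left(o \right)} = \sqrt{-3 + 2} = \sqrt{-1} = i$)
$y = 0$ ($y = - \frac{0 \left(i + 1\right)}{4} = - \frac{0 \left(1 + i\right)}{4} = \left(- \frac{1}{4}\right) 0 = 0$)
$\left(-79 + N\right) y = \left(-79 + 22960\right) 0 = 22881 \cdot 0 = 0$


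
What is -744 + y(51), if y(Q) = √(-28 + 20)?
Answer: -744 + 2*I*√2 ≈ -744.0 + 2.8284*I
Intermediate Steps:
y(Q) = 2*I*√2 (y(Q) = √(-8) = 2*I*√2)
-744 + y(51) = -744 + 2*I*√2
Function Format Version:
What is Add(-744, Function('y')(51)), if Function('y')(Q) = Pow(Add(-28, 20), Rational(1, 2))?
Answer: Add(-744, Mul(2, I, Pow(2, Rational(1, 2)))) ≈ Add(-744.00, Mul(2.8284, I))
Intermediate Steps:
Function('y')(Q) = Mul(2, I, Pow(2, Rational(1, 2))) (Function('y')(Q) = Pow(-8, Rational(1, 2)) = Mul(2, I, Pow(2, Rational(1, 2))))
Add(-744, Function('y')(51)) = Add(-744, Mul(2, I, Pow(2, Rational(1, 2))))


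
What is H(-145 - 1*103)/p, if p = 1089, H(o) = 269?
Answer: 269/1089 ≈ 0.24702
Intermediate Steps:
H(-145 - 1*103)/p = 269/1089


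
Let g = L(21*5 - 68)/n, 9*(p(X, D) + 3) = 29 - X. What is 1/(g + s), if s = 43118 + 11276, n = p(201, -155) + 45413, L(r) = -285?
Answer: 408518/22220925527 ≈ 1.8384e-5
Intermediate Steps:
p(X, D) = 2/9 - X/9 (p(X, D) = -3 + (29 - X)/9 = -3 + (29/9 - X/9) = 2/9 - X/9)
n = 408518/9 (n = (2/9 - 1/9*201) + 45413 = (2/9 - 67/3) + 45413 = -199/9 + 45413 = 408518/9 ≈ 45391.)
s = 54394
g = -2565/408518 (g = -285/408518/9 = -285*9/408518 = -2565/408518 ≈ -0.0062788)
1/(g + s) = 1/(-2565/408518 + 54394) = 1/(22220925527/408518) = 408518/22220925527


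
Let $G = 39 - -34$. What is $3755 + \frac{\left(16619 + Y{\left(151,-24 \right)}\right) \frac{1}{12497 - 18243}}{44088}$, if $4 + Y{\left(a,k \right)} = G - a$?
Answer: $\frac{951252811703}{253329648} \approx 3755.0$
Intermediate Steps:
$G = 73$ ($G = 39 + 34 = 73$)
$Y{\left(a,k \right)} = 69 - a$ ($Y{\left(a,k \right)} = -4 - \left(-73 + a\right) = 69 - a$)
$3755 + \frac{\left(16619 + Y{\left(151,-24 \right)}\right) \frac{1}{12497 - 18243}}{44088} = 3755 + \frac{\left(16619 + \left(69 - 151\right)\right) \frac{1}{12497 - 18243}}{44088} = 3755 + \frac{16619 + \left(69 - 151\right)}{-5746} \cdot \frac{1}{44088} = 3755 + \left(16619 - 82\right) \left(- \frac{1}{5746}\right) \frac{1}{44088} = 3755 + 16537 \left(- \frac{1}{5746}\right) \frac{1}{44088} = 3755 - \frac{16537}{253329648} = \frac{951252811703}{253329648}$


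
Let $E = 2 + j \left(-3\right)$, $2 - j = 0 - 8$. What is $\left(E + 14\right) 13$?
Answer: $-182$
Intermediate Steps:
$j = 10$ ($j = 2 - \left(0 - 8\right) = 2 - -8 = 2 + 8 = 10$)
$E = -28$ ($E = 2 + 10 \left(-3\right) = 2 - 30 = -28$)
$\left(E + 14\right) 13 = \left(-28 + 14\right) 13 = \left(-14\right) 13 = -182$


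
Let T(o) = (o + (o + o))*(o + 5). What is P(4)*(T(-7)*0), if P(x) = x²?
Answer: 0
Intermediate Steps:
T(o) = 3*o*(5 + o) (T(o) = (o + 2*o)*(5 + o) = (3*o)*(5 + o) = 3*o*(5 + o))
P(4)*(T(-7)*0) = 4²*((3*(-7)*(5 - 7))*0) = 16*((3*(-7)*(-2))*0) = 16*(42*0) = 16*0 = 0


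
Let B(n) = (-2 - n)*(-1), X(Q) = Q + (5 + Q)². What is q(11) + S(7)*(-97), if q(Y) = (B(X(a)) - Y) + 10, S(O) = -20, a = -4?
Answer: 1938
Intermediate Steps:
B(n) = 2 + n
q(Y) = 9 - Y (q(Y) = ((2 + (-4 + (5 - 4)²)) - Y) + 10 = ((2 + (-4 + 1²)) - Y) + 10 = ((2 + (-4 + 1)) - Y) + 10 = ((2 - 3) - Y) + 10 = (-1 - Y) + 10 = 9 - Y)
q(11) + S(7)*(-97) = (9 - 1*11) - 20*(-97) = (9 - 11) + 1940 = -2 + 1940 = 1938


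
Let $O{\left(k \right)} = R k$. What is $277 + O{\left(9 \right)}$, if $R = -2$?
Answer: $259$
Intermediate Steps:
$O{\left(k \right)} = - 2 k$
$277 + O{\left(9 \right)} = 277 - 18 = 259$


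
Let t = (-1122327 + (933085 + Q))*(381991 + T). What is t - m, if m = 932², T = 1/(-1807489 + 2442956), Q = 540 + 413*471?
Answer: 1412453128111750/635467 ≈ 2.2227e+9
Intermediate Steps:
Q = 195063 (Q = 540 + 194523 = 195063)
T = 1/635467 ≈ 1.5736e-6
t = 1413005109999158/635467 (t = (-1122327 + (933085 + 195063))*(381991 + 1/635467) = (-1122327 + 1128148)*(242742674798/635467) = 5821*(242742674798/635467) = 1413005109999158/635467 ≈ 2.2236e+9)
m = 868624
t - m = 1413005109999158/635467 - 1*868624 = 1413005109999158/635467 - 868624 = 1412453128111750/635467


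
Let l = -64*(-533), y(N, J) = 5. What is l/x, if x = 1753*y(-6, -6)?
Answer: 34112/8765 ≈ 3.8918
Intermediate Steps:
x = 8765 (x = 1753*5 = 8765)
l = 34112
l/x = 34112/8765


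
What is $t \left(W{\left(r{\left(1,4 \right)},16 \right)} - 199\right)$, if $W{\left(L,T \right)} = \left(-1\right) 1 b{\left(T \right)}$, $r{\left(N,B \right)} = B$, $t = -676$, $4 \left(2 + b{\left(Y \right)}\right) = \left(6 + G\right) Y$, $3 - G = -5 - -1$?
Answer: $168324$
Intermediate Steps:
$G = 7$ ($G = 3 - \left(-5 - -1\right) = 3 - \left(-5 + 1\right) = 3 - -4 = 3 + 4 = 7$)
$b{\left(Y \right)} = -2 + \frac{13 Y}{4}$ ($b{\left(Y \right)} = -2 + \frac{\left(6 + 7\right) Y}{4} = -2 + \frac{13 Y}{4}$)
$W{\left(L,T \right)} = 2 - \frac{13 T}{4}$ ($W{\left(L,T \right)} = \left(-1\right) 1 \left(-2 + \frac{13 T}{4}\right) = - (-2 + \frac{13 T}{4}) = 2 - \frac{13 T}{4}$)
$t \left(W{\left(r{\left(1,4 \right)},16 \right)} - 199\right) = - 676 \left(\left(2 - 52\right) - 199\right) = - 676 \left(-50 - 199\right) = \left(-676\right) \left(-249\right) = 168324$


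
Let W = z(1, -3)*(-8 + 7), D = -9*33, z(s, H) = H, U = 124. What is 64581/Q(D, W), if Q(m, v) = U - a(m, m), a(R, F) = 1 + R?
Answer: 21527/140 ≈ 153.76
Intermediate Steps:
D = -297
W = 3 (W = -3*(-8 + 7) = -3*(-1) = 3)
Q(m, v) = 123 - m (Q(m, v) = 124 - (1 + m) = 124 + (-1 - m) = 123 - m)
64581/Q(D, W) = 64581/(123 - 1*(-297)) = 64581/(123 + 297) = 64581/420 = 64581*(1/420) = 21527/140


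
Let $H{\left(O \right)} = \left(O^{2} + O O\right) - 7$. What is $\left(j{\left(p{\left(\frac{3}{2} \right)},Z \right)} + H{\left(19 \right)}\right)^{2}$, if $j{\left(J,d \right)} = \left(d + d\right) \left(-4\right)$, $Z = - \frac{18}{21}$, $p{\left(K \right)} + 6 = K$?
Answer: $\frac{25532809}{49} \approx 5.2108 \cdot 10^{5}$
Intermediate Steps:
$H{\left(O \right)} = -7 + 2 O^{2}$ ($H{\left(O \right)} = \left(O^{2} + O^{2}\right) - 7 = 2 O^{2} - 7 = -7 + 2 O^{2}$)
$p{\left(K \right)} = -6 + K$
$Z = - \frac{6}{7}$ ($Z = \left(-18\right) \frac{1}{21} = - \frac{6}{7} \approx -0.85714$)
$j{\left(J,d \right)} = - 8 d$ ($j{\left(J,d \right)} = 2 d \left(-4\right) = - 8 d$)
$\left(j{\left(p{\left(\frac{3}{2} \right)},Z \right)} + H{\left(19 \right)}\right)^{2} = \left(\left(-8\right) \left(- \frac{6}{7}\right) - \left(7 - 2 \cdot 19^{2}\right)\right)^{2} = \left(\frac{48}{7} + \left(-7 + 2 \cdot 361\right)\right)^{2} = \left(\frac{48}{7} + \left(-7 + 722\right)\right)^{2} = \left(\frac{48}{7} + 715\right)^{2} = \left(\frac{5053}{7}\right)^{2} = \frac{25532809}{49}$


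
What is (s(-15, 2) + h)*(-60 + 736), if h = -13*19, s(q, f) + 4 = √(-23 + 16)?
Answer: -169676 + 676*I*√7 ≈ -1.6968e+5 + 1788.5*I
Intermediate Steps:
s(q, f) = -4 + I*√7 (s(q, f) = -4 + √(-23 + 16) = -4 + √(-7) = -4 + I*√7)
h = -247
(s(-15, 2) + h)*(-60 + 736) = ((-4 + I*√7) - 247)*(-60 + 736) = (-251 + I*√7)*676 = -169676 + 676*I*√7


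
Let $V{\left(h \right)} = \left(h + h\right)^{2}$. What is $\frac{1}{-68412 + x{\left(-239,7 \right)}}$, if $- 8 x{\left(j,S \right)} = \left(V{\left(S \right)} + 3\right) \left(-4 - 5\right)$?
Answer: $- \frac{8}{545505} \approx -1.4665 \cdot 10^{-5}$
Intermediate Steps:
$V{\left(h \right)} = 4 h^{2}$ ($V{\left(h \right)} = \left(2 h\right)^{2} = 4 h^{2}$)
$x{\left(j,S \right)} = \frac{27}{8} + \frac{9 S^{2}}{2}$ ($x{\left(j,S \right)} = - \frac{\left(4 S^{2} + 3\right) \left(-4 - 5\right)}{8} = - \frac{\left(3 + 4 S^{2}\right) \left(-9\right)}{8} = - \frac{-27 - 36 S^{2}}{8} = \frac{27}{8} + \frac{9 S^{2}}{2}$)
$\frac{1}{-68412 + x{\left(-239,7 \right)}} = \frac{1}{-68412 + \left(\frac{27}{8} + \frac{9 \cdot 7^{2}}{2}\right)} = \frac{1}{-68412 + \left(\frac{27}{8} + \frac{9}{2} \cdot 49\right)} = \frac{1}{-68412 + \left(\frac{27}{8} + \frac{441}{2}\right)} = \frac{1}{-68412 + \frac{1791}{8}} = \frac{1}{- \frac{545505}{8}} = - \frac{8}{545505}$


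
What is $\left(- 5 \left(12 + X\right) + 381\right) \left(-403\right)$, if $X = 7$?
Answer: $-115258$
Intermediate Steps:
$\left(- 5 \left(12 + X\right) + 381\right) \left(-403\right) = \left(- 5 \left(12 + 7\right) + 381\right) \left(-403\right) = \left(\left(-5\right) 19 + 381\right) \left(-403\right) = \left(-95 + 381\right) \left(-403\right) = 286 \left(-403\right) = -115258$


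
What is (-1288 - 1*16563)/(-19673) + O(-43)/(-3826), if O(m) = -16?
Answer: 34306347/37634449 ≈ 0.91157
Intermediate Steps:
(-1288 - 1*16563)/(-19673) + O(-43)/(-3826) = (-1288 - 1*16563)/(-19673) - 16/(-3826) = (-1288 - 16563)*(-1/19673) - 16*(-1/3826) = -17851*(-1/19673) + 8/1913 = 17851/19673 + 8/1913 = 34306347/37634449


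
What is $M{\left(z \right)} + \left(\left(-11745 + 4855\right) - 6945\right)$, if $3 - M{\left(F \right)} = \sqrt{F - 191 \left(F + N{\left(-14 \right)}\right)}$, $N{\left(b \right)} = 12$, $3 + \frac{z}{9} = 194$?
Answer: $-13832 - i \sqrt{328902} \approx -13832.0 - 573.5 i$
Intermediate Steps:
$z = 1719$ ($z = -27 + 9 \cdot 194 = -27 + 1746 = 1719$)
$M{\left(F \right)} = 3 - \sqrt{-2292 - 190 F}$ ($M{\left(F \right)} = 3 - \sqrt{F - 191 \left(F + 12\right)} = 3 - \sqrt{F - 191 \left(12 + F\right)} = 3 - \sqrt{F - \left(2292 + 191 F\right)} = 3 - \sqrt{-2292 - 190 F}$)
$M{\left(z \right)} + \left(\left(-11745 + 4855\right) - 6945\right) = \left(3 - \sqrt{-2292 - 326610}\right) + \left(\left(-11745 + 4855\right) - 6945\right) = \left(3 - \sqrt{-2292 - 326610}\right) - 13835 = \left(3 - \sqrt{-328902}\right) - 13835 = \left(3 - i \sqrt{328902}\right) - 13835 = -13832 - i \sqrt{328902}$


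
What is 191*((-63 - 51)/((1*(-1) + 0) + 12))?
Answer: -21774/11 ≈ -1979.5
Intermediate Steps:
191*((-63 - 51)/((1*(-1) + 0) + 12)) = 191*(-114/((-1 + 0) + 12)) = 191*(-114/(-1 + 12)) = 191*(-114/11) = -21774/11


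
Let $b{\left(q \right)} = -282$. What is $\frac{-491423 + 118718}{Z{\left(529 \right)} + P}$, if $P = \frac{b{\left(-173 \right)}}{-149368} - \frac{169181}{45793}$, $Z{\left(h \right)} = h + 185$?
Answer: $- \frac{1274652744374460}{2429254493177} \approx -524.71$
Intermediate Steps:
$Z{\left(h \right)} = 185 + h$
$P = - \frac{12628656991}{3420004412}$ ($P = - \frac{282}{-149368} - \frac{169181}{45793} = \left(-282\right) \left(- \frac{1}{149368}\right) - \frac{169181}{45793} = \frac{141}{74684} - \frac{169181}{45793} = - \frac{12628656991}{3420004412} \approx -3.6926$)
$\frac{-491423 + 118718}{Z{\left(529 \right)} + P} = \frac{-491423 + 118718}{\left(185 + 529\right) - \frac{12628656991}{3420004412}} = - \frac{372705}{714 - \frac{12628656991}{3420004412}} = - \frac{372705}{\frac{2429254493177}{3420004412}} = \left(-372705\right) \frac{3420004412}{2429254493177} = - \frac{1274652744374460}{2429254493177}$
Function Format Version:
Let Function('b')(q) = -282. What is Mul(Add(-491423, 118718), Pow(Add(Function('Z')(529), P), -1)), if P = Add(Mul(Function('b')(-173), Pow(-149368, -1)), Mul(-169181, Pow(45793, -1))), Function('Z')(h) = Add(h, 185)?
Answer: Rational(-1274652744374460, 2429254493177) ≈ -524.71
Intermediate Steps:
Function('Z')(h) = Add(185, h)
P = Rational(-12628656991, 3420004412) (P = Add(Mul(-282, Pow(-149368, -1)), Mul(-169181, Pow(45793, -1))) = Add(Mul(-282, Rational(-1, 149368)), Mul(-169181, Rational(1, 45793))) = Add(Rational(141, 74684), Rational(-169181, 45793)) = Rational(-12628656991, 3420004412) ≈ -3.6926)
Mul(Add(-491423, 118718), Pow(Add(Function('Z')(529), P), -1)) = Mul(Add(-491423, 118718), Pow(Add(Add(185, 529), Rational(-12628656991, 3420004412)), -1)) = Mul(-372705, Pow(Add(714, Rational(-12628656991, 3420004412)), -1)) = Mul(-372705, Pow(Rational(2429254493177, 3420004412), -1)) = Mul(-372705, Rational(3420004412, 2429254493177)) = Rational(-1274652744374460, 2429254493177)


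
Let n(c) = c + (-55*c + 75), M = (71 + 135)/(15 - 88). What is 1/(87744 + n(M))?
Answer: 73/6421911 ≈ 1.1367e-5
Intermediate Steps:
M = -206/73 (M = 206/(-73) = 206*(-1/73) = -206/73 ≈ -2.8219)
n(c) = 75 - 54*c (n(c) = c + (75 - 55*c) = 75 - 54*c)
1/(87744 + n(M)) = 1/(87744 + (75 - 54*(-206/73))) = 1/(87744 + (75 + 11124/73)) = 1/(87744 + 16599/73) = 1/(6421911/73) = 73/6421911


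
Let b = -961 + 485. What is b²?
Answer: 226576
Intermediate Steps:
b = -476
b² = (-476)² = 226576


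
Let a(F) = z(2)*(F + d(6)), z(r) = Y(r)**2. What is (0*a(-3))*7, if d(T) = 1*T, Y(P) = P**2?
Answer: 0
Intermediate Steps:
d(T) = T
z(r) = r**4 (z(r) = (r**2)**2 = r**4)
a(F) = 96 + 16*F (a(F) = 2**4*(F + 6) = 16*(6 + F) = 96 + 16*F)
(0*a(-3))*7 = (0*(96 + 16*(-3)))*7 = (0*(96 - 48))*7 = (0*48)*7 = 0*7 = 0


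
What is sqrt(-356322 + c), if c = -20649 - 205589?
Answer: 4*I*sqrt(36410) ≈ 763.26*I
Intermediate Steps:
c = -226238
sqrt(-356322 + c) = sqrt(-356322 - 226238) = sqrt(-582560) = 4*I*sqrt(36410)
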